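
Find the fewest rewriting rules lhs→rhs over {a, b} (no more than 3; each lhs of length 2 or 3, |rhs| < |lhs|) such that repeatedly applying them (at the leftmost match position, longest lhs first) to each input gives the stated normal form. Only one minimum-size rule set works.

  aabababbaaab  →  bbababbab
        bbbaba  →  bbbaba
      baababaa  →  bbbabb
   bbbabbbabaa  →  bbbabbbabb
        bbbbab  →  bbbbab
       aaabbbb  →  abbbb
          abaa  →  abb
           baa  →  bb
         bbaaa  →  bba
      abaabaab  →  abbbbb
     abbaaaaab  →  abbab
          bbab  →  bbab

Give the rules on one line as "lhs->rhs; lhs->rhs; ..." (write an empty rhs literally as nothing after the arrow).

aa->b; aaa->a

  | aabababbaaab => bbababbaaab => bbababbab
  | bbbaba
  | baababaa => bbbabaa => bbbabb
  | bbbabbbabaa => bbbabbbabb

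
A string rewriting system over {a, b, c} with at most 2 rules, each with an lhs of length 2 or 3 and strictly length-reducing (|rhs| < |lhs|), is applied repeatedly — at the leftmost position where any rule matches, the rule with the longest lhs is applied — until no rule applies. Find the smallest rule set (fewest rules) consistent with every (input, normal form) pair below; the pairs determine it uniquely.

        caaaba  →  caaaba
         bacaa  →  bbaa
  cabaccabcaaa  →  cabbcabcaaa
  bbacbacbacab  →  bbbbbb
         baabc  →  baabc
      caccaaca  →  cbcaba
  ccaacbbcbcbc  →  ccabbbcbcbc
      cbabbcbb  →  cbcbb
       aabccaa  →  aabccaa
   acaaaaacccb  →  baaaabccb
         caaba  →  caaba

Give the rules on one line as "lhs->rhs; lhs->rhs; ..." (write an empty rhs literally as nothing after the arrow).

ac->b; bab->

  | caaaba
  | bacaa => bbaa
  | cabaccabcaaa => cabbcabcaaa
  | bbacbacbacab => bbbbacbacab => bbbbbbacab => bbbbbbbab => bbbbbb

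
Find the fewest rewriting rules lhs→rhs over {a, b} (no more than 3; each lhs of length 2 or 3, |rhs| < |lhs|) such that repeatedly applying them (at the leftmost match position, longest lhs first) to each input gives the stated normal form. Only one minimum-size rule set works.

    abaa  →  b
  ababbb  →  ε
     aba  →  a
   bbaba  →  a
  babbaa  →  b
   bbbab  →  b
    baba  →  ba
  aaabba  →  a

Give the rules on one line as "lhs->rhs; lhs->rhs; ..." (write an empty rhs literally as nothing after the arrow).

  | abaa => aa => b
  | ababbb => abbb => bb => ε
  | aba => a
  | bbaba => aba => a

aa->b; ab->; bb->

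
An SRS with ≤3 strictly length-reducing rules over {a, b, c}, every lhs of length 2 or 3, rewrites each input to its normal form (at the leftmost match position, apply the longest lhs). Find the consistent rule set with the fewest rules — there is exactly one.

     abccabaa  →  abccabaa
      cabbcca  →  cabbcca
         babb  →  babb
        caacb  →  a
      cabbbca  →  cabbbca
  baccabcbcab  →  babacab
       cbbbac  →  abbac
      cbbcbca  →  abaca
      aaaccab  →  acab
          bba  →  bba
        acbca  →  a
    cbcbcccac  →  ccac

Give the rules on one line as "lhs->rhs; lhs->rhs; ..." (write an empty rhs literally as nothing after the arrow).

  | abccabaa
  | cabbcca
  | babb
  | caacb => cb => a

aac->; acc->; cb->a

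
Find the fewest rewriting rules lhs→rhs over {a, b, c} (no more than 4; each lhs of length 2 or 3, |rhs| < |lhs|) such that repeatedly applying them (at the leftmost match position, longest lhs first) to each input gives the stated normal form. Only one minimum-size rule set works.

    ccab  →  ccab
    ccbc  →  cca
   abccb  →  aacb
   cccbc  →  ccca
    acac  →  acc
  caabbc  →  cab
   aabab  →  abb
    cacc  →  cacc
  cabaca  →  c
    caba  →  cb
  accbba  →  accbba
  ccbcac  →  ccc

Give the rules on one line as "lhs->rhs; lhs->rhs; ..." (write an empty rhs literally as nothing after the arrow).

aba->b; aca->ac; bc->a; bca->

  | ccab
  | ccbc => cca
  | abccb => aacb
  | cccbc => ccca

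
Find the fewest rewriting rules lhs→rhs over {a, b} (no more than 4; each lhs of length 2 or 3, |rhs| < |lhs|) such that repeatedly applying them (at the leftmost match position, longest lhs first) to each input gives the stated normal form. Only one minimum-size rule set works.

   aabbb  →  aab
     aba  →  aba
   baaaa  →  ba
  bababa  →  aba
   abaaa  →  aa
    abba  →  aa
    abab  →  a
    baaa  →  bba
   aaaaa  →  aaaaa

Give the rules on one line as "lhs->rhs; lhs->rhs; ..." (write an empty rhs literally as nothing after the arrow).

abb->a; baa->bb; bab->; bbb->ba

  | aabbb => aab
  | aba
  | baaaa => bbaa => bbb => ba
  | bababa => aba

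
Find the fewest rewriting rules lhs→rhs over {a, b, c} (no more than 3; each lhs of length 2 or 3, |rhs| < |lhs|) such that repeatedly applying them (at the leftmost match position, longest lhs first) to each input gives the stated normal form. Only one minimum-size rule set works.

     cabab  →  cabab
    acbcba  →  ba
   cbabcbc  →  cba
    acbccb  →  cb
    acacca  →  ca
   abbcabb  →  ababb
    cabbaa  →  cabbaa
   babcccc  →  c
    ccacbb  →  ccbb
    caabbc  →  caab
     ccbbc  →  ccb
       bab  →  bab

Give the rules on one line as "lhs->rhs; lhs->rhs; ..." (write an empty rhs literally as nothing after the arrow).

  | cabab
  | acbcba => bcba => ba
  | cbabcbc => cbabc => cba
  | acbccb => bccb => cb

ac->; bc->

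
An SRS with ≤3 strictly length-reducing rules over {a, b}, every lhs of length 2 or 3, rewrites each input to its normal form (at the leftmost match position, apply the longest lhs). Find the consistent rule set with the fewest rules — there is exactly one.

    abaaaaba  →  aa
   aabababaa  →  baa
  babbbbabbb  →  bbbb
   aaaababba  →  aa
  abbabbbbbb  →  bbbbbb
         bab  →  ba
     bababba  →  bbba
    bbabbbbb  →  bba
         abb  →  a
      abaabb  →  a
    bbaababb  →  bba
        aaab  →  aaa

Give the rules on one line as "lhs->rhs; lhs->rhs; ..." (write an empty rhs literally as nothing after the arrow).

  | abaaaaba => aaaba => aa
  | aabababaa => ababaa => baa
  | babbbbabbb => babbbabbb => babbabbb => bababbb => bbbb
  | aaaababba => aaabba => aaaba => aa

ab->a; aba->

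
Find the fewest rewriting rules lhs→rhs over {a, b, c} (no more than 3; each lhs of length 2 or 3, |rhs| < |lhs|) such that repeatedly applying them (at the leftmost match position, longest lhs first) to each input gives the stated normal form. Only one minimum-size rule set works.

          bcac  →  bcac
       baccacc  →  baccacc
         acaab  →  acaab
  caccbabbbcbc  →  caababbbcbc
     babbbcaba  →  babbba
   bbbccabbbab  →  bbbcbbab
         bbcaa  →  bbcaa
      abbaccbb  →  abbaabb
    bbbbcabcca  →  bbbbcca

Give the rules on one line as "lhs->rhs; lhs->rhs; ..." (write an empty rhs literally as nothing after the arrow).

  | bcac
  | baccacc
  | acaab
  | caccbabbbcbc => caababbbcbc

cab->; ccb->ab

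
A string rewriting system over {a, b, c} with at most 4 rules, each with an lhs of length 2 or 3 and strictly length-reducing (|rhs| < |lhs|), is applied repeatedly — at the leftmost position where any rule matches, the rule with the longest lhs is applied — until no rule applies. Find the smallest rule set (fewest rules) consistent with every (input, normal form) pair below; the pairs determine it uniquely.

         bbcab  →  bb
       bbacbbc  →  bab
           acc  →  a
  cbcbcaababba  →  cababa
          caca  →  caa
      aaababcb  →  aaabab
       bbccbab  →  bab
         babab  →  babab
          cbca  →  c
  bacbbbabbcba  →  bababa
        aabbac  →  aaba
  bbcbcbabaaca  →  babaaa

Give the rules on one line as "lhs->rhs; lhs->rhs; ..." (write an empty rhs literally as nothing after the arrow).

ac->a; bba->ba; bc->; bca->

  | bbcab => bb
  | bbacbbc => bacbbc => babbc => bab
  | acc => ac => a
  | cbcbcaababba => cbcaababba => cababba => cababa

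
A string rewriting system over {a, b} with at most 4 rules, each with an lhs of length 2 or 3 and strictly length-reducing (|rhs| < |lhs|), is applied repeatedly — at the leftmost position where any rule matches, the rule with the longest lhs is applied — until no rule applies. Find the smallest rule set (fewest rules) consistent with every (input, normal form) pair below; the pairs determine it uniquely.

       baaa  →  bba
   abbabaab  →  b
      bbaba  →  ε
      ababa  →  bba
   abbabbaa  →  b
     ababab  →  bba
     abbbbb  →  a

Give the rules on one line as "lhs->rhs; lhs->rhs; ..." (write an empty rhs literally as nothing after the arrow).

  | baaa => bba
  | abbabaab => ababaab => aabaab => bbaab => bbbb => b
  | bbaba => bbaa => bbb => ε
  | ababa => aaba => bba

aa->b; ab->a; bbb->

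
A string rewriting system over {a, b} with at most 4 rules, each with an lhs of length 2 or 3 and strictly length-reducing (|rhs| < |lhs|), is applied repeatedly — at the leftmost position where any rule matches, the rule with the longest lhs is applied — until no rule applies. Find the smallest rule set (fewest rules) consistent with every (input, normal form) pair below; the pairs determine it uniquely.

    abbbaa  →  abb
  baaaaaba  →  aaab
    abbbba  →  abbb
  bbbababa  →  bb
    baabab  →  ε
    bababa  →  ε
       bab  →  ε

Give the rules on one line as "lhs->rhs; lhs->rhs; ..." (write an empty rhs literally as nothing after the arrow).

aba->ab; ba->; baa->; bab->ba

  | abbbaa => abb
  | baaaaaba => aaaba => aaab
  | abbbba => abbb
  | bbbababa => bbbaaba => bbba => bb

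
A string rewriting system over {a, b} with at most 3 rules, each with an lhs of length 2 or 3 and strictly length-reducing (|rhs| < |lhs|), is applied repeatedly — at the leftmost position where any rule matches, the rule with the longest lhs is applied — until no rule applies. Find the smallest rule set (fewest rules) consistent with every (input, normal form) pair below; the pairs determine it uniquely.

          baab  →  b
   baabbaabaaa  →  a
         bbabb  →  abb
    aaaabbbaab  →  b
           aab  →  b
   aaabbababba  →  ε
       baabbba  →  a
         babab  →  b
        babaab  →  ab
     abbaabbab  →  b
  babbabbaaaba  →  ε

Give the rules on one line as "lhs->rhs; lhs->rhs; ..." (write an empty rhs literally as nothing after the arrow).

aa->; ba->a

  | baab => aab => b
  | baabbaabaaa => aabbaabaaa => bbaabaaa => baabaaa => aabaaa => baaa => aaa => a
  | bbabb => babb => abb
  | aaaabbbaab => aabbbaab => bbbaab => bbaab => baab => aab => b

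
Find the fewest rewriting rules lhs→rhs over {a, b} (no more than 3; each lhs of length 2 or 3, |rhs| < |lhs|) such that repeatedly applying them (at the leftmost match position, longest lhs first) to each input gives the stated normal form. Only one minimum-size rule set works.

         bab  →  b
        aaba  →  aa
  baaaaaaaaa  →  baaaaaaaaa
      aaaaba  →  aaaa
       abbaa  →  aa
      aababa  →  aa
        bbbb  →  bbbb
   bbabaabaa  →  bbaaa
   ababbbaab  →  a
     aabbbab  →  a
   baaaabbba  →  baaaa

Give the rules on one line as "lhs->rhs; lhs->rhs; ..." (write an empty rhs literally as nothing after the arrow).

  | bab => b
  | aaba => aa
  | baaaaaaaaa
  | aaaaba => aaaa

ab->; abb->ab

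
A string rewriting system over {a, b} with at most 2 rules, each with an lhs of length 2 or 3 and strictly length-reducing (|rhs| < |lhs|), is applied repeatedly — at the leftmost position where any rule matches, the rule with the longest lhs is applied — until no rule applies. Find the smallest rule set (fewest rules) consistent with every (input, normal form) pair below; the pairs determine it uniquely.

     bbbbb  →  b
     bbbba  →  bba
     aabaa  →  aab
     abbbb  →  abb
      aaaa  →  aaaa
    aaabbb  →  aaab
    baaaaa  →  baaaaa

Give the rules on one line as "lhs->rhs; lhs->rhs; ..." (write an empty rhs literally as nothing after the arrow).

aba->ab; bbb->b

  | bbbbb => bbb => b
  | bbbba => bba
  | aabaa => aaba => aab
  | abbbb => abb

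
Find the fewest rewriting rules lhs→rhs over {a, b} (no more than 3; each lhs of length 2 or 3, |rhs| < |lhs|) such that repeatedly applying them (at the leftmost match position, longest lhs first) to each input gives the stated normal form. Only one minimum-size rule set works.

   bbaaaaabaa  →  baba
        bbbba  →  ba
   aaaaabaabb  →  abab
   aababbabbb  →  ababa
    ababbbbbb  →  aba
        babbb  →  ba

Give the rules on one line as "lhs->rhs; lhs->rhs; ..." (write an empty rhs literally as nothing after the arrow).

aa->a; bb->b; bbb->

  | bbaaaaabaa => baaaaabaa => baaaabaa => baaabaa => baabaa => babaa => baba
  | bbbba => ba
  | aaaaabaabb => aaaabaabb => aaabaabb => aabaabb => abaabb => ababb => abab
  | aababbabbb => ababbabbb => abababbb => ababa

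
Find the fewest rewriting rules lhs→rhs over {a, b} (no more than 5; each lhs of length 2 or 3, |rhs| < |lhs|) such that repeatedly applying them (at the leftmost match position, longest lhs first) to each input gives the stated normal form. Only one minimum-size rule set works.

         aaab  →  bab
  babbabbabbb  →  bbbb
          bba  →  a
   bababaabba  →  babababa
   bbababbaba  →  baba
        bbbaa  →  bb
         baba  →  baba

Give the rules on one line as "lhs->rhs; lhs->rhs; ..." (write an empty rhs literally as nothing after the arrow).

aa->b; aab->a; abb->bb; bba->a

  | aaab => bab
  | babbabbabbb => bbbabbabbb => babbabbb => bbbabbb => babbb => bbbb
  | bba => a
  | bababaabba => babababa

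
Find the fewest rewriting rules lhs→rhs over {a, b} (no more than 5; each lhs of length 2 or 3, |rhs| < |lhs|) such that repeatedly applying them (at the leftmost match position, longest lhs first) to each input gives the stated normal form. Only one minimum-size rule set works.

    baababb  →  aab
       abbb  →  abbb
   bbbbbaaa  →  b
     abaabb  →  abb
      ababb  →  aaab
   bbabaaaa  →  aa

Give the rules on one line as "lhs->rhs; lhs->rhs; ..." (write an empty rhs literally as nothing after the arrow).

  | baababb => babb => aab
  | abbb
  | bbbbbaaa => bbbaa => ba => b
  | abaabb => abb

ba->b; baa->; bab->aa; bba->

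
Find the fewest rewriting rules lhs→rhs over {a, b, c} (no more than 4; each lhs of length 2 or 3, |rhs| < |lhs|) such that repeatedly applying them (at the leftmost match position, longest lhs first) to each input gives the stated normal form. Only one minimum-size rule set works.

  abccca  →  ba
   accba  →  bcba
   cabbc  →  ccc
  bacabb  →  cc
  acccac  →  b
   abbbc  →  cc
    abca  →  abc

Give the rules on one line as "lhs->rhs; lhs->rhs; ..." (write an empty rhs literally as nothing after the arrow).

  | abccca => aca => ba
  | accba => bcba
  | cabbc => cbbc => ccc
  | bacabb => bbabb => cabb => cbb => cc

ac->b; bb->c; bcc->; ca->c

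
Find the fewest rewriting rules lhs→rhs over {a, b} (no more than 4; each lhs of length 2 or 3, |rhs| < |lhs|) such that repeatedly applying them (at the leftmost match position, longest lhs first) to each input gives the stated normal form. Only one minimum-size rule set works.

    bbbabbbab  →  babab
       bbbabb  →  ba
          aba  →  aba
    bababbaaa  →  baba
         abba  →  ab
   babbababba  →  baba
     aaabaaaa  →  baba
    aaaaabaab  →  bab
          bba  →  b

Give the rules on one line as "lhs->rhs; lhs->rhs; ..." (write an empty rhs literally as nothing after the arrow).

  | bbbabbbab => babbbab => babab
  | bbbabb => babb => ba
  | aba
  | bababbaaa => bababaa => bababb => baba

aa->b; bb->; bba->b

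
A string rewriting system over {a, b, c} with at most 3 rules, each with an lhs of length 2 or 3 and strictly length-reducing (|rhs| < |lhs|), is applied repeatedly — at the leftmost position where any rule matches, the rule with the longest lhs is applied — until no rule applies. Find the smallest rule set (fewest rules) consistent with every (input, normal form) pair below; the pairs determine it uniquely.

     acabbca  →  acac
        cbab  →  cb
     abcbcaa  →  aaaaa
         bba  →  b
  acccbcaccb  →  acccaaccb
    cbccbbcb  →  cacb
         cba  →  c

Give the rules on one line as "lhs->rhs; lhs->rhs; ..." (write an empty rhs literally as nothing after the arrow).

  | acabbca => acabaa => acac
  | cbab => cb
  | abcbcaa => aabcaa => aaaaa
  | bba => b

ba->; baa->c; bc->a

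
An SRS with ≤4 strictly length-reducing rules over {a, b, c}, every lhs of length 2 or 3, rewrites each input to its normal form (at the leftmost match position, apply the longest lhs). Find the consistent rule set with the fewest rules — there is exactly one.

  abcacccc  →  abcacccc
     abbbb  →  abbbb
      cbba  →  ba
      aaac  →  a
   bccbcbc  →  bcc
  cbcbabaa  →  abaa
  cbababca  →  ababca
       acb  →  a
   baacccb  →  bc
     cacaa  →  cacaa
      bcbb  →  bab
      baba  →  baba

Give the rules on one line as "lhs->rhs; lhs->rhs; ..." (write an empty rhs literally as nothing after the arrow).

  | abcacccc
  | abbbb
  | cbba => ba
  | aaac => a

aac->; bcb->ba; cb->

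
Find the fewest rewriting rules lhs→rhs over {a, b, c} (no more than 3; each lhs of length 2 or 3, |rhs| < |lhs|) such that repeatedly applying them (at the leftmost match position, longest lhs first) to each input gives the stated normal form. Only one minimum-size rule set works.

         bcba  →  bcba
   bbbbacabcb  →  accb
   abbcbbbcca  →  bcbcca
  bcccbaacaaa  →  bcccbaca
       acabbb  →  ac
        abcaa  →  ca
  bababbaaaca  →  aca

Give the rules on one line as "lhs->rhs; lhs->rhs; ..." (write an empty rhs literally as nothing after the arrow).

  | bcba
  | bbbbacabcb => bbacabcb => acabcb => accb
  | abbcbbbcca => bcbbbcca => bcbcca
  | bcccbaacaaa => bcccbacaaa => bcccbacaa => bcccbaca

aa->a; ab->; bb->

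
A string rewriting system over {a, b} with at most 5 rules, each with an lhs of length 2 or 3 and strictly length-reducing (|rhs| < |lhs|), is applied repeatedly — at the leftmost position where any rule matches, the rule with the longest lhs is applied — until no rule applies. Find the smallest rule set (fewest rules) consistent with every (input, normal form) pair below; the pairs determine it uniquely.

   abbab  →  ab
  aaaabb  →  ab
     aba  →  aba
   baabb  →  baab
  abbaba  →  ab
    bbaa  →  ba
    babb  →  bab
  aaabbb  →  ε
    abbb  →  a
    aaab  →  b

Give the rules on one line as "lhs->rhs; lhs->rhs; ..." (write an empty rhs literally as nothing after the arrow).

aaa->; bb->b; bba->b; bbb->

  | abbab => abb => ab
  | aaaabb => abb => ab
  | aba
  | baabb => baab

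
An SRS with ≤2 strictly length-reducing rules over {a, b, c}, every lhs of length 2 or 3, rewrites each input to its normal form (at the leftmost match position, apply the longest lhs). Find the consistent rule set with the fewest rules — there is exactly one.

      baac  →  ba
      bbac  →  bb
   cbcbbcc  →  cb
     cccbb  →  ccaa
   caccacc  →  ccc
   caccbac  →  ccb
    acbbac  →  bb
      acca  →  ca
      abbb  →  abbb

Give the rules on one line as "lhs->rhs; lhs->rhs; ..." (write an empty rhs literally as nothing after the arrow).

  | baac => ba
  | bbac => bb
  | cbcbbcc => cbaacc => cbac => cb
  | cccbb => ccaa

ac->; cbb->aa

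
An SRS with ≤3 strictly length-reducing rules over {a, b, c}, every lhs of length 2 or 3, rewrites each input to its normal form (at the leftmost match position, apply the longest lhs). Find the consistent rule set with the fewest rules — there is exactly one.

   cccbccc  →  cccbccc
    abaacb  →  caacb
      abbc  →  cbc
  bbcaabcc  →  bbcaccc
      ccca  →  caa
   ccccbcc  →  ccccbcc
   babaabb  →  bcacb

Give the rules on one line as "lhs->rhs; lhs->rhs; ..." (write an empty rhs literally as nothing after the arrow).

ab->c; cca->aa

  | cccbccc
  | abaacb => caacb
  | abbc => cbc
  | bbcaabcc => bbcaccc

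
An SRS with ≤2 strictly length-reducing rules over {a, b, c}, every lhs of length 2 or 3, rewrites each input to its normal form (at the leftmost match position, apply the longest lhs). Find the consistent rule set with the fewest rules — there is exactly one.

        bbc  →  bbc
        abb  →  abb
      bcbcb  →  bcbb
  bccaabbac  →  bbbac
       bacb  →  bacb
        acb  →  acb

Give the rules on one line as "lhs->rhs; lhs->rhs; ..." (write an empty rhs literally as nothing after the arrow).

ca->; cbc->cb

  | bbc
  | abb
  | bcbcb => bcbb
  | bccaabbac => bcabbac => bbbac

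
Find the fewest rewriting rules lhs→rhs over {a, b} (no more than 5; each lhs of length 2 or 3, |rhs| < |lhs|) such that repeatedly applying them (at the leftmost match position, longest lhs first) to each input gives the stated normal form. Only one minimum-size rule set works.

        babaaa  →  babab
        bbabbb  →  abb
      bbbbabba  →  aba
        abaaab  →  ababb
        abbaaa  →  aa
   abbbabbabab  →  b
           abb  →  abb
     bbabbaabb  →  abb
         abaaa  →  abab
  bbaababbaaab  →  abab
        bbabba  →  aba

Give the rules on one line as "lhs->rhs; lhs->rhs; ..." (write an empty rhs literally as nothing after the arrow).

aaa->ab; aab->; bba->ab; bbb->b

  | babaaa => babab
  | bbabbb => abbbb => abb
  | bbbbabba => bbabba => abbba => aba
  | abaaab => ababb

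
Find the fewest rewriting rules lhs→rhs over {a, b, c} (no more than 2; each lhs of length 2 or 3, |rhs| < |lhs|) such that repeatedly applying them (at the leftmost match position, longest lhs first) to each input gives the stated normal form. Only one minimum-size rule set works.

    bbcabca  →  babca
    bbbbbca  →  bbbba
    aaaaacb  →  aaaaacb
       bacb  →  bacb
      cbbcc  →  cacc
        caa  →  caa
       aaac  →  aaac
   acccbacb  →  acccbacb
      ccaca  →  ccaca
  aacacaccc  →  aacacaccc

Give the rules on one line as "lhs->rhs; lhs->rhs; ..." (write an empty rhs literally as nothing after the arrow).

  | bbcabca => babca
  | bbbbbca => bbbba
  | aaaaacb
  | bacb

bbc->b; cbb->ca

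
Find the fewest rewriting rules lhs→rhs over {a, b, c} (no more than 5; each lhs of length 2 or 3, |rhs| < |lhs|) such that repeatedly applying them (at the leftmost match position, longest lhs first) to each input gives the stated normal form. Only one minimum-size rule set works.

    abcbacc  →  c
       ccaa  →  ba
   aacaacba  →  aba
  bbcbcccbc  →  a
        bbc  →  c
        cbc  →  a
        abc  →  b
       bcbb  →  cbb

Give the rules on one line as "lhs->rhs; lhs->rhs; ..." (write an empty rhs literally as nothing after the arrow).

  | abcbacc => acbacc => bbacc => bbbc => bbc => bc => c
  | ccaa => aaa => ba
  | aacaacba => bcaacba => caacba => cbcba => ccba => aba
  | bbcbcccbc => bcbcccbc => cbcccbc => ccccbc => accbc => bcbc => cbc => cc => a

aa->b; ac->b; bc->c; cc->a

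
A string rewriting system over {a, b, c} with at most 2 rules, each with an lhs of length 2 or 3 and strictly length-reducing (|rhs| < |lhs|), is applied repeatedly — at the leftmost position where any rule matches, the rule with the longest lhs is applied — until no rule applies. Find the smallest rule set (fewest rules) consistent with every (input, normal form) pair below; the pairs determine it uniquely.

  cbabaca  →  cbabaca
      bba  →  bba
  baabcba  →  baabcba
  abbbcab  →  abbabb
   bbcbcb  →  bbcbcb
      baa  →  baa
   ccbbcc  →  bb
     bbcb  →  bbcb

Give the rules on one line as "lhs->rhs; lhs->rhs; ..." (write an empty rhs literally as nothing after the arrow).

  | cbabaca
  | bba
  | baabcba
  | abbbcab => abbabb

bca->ab; cc->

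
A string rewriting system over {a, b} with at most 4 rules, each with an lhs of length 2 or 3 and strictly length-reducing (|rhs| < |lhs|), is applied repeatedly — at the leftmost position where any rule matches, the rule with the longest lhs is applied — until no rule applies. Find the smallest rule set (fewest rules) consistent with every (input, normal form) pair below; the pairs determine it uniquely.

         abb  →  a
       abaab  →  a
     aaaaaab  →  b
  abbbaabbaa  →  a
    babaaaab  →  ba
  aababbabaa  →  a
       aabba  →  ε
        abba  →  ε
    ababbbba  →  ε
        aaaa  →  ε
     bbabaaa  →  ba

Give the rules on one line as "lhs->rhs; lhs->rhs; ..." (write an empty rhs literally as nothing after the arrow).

aa->; ab->a; bb->a

  | abb => ab => a
  | abaab => aaab => ab => a
  | aaaaaab => aaaab => aab => b
  | abbbaabbaa => abbaabbaa => abaabbaa => aaabbaa => abbaa => abaa => aaa => a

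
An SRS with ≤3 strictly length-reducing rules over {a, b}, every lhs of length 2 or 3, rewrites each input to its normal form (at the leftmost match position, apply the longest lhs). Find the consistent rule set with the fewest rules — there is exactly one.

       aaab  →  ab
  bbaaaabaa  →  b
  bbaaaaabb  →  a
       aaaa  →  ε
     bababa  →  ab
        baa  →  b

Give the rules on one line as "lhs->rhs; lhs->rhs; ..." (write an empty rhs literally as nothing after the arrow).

  | aaab => ab
  | bbaaaabaa => aaaabaa => aabaa => baa => ba => b
  | bbaaaaabb => aaaaabb => aaabb => abb => a
  | aaaa => aa => ε

aa->; ba->b; bb->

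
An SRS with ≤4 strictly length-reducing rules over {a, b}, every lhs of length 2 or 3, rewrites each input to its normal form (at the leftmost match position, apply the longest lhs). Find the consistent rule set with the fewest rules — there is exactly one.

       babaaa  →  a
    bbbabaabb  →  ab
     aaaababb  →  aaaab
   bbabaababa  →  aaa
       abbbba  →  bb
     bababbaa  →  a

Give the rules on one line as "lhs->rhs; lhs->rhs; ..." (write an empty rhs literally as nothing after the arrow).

abb->b; ba->; baa->ba; bab->ab

  | babaaa => abaaa => abaa => aba => a
  | bbbabaabb => bbabaabb => babaabb => abaabb => ababb => aabb => ab
  | aaaababb => aaaaabb => aaaab
  | bbabaababa => babaababa => abaababa => abababa => aababa => aaaba => aaa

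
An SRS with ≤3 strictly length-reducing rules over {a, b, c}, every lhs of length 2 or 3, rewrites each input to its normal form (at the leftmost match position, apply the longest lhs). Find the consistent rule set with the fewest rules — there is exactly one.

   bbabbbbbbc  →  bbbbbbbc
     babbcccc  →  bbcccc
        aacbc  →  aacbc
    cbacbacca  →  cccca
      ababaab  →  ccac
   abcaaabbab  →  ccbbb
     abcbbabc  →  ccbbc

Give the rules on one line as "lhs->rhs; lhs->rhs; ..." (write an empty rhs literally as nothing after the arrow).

  | bbabbbbbbc => bbbbbbbc
  | babbcccc => bbcccc
  | aacbc
  | cbacbacca => ccbacca => cccca

aaa->b; ab->c; ba->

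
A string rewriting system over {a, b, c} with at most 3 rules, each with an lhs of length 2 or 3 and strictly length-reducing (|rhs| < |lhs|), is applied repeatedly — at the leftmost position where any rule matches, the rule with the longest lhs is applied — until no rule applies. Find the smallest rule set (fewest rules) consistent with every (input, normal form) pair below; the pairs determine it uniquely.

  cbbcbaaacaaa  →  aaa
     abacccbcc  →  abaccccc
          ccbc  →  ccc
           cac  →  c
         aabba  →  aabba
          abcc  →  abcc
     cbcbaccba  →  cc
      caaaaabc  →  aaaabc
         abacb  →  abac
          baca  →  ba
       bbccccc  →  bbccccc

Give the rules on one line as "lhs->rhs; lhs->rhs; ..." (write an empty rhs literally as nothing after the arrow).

  | cbbcbaaacaaa => cbcbaaacaaa => ccbaaacaaa => ccaaacaaa => caacaaa => acaaa => aaa
  | abacccbcc => abaccccc
  | ccbc => ccc
  | cac => c

ca->; cb->c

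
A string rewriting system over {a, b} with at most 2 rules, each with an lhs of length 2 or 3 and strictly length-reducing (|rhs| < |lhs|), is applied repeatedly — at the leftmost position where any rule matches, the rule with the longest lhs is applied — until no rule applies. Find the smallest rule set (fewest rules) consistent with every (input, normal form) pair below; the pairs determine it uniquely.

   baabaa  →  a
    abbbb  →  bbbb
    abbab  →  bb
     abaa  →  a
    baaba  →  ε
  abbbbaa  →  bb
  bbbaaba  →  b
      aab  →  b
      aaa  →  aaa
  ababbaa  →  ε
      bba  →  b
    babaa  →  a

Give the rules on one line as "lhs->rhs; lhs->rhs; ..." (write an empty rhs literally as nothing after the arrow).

  | baabaa => abaa => baa => a
  | abbbb => bbbb
  | abbab => bbab => bb
  | abaa => baa => a

ab->b; ba->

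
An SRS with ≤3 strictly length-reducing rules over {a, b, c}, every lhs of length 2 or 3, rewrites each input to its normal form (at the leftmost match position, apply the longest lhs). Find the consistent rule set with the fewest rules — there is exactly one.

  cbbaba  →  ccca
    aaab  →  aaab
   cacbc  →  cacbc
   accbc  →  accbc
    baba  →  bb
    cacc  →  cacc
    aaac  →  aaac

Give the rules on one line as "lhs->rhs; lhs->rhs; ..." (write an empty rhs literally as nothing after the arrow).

ba->b; bbb->cc

  | cbbaba => cbbba => ccca
  | aaab
  | cacbc
  | accbc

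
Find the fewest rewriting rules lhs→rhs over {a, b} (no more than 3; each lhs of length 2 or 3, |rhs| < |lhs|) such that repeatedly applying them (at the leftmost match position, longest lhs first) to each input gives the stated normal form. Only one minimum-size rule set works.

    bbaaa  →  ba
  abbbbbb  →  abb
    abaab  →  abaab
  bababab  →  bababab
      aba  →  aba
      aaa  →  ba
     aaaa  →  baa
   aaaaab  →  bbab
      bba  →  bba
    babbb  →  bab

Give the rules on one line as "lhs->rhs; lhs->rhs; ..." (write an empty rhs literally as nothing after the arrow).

  | bbaaa => bbba => ba
  | abbbbbb => abbbb => abb
  | abaab
  | bababab

aaa->ba; bbb->b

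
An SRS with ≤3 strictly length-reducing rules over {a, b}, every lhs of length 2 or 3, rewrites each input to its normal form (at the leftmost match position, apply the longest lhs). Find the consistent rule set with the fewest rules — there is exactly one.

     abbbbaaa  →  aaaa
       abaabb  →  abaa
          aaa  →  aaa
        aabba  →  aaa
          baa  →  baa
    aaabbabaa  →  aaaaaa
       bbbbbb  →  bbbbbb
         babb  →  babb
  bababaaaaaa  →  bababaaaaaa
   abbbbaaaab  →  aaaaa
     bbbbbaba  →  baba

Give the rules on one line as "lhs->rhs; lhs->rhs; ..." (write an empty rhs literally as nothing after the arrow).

  | abbbbaaa => abbaaa => aaaa
  | abaabb => abaab => abaa
  | aaa
  | aabba => aaba => aaa

aab->aa; bba->a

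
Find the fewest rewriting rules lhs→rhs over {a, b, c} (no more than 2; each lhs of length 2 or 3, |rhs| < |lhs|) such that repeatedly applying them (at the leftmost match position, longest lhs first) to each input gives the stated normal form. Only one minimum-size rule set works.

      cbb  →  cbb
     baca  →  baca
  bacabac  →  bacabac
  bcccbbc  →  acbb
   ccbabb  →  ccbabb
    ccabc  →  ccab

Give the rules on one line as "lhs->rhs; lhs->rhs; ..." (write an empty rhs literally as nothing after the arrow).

  | cbb
  | baca
  | bacabac
  | bcccbbc => acbbc => acbb

bc->b; bcc->a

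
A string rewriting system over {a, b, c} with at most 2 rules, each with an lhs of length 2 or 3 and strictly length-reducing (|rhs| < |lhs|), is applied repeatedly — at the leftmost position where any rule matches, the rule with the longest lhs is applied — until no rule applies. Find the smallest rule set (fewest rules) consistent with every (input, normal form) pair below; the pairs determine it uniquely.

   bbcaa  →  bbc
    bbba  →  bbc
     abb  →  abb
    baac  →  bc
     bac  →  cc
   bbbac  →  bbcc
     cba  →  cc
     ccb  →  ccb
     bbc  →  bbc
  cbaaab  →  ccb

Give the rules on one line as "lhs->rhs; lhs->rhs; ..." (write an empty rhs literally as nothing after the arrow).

ba->c; ca->b

  | bbcaa => bbba => bbc
  | bbba => bbc
  | abb
  | baac => cac => bc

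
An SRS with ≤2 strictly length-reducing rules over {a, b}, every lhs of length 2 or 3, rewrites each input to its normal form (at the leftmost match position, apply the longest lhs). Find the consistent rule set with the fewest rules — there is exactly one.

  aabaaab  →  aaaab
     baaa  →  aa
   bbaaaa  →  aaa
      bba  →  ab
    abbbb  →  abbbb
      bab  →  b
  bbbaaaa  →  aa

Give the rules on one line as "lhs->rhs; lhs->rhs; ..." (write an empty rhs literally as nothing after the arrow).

ba->; bba->ab

  | aabaaab => aaaab
  | baaa => aa
  | bbaaaa => abaaa => aaa
  | bba => ab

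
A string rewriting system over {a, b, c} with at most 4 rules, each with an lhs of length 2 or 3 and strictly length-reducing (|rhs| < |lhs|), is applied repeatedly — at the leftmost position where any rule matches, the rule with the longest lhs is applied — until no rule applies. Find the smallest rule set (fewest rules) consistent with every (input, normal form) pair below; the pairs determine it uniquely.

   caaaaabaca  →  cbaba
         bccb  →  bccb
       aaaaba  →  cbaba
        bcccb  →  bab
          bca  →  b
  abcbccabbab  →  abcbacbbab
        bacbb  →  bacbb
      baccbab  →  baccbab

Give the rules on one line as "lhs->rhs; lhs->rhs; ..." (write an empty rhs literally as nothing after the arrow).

  | caaaaabaca => aaaabaca => cbabaca => cbaba
  | bccb
  | aaaaba => cbaba
  | bcccb => bab

aaa->cb; ca->; cca->ac; ccc->a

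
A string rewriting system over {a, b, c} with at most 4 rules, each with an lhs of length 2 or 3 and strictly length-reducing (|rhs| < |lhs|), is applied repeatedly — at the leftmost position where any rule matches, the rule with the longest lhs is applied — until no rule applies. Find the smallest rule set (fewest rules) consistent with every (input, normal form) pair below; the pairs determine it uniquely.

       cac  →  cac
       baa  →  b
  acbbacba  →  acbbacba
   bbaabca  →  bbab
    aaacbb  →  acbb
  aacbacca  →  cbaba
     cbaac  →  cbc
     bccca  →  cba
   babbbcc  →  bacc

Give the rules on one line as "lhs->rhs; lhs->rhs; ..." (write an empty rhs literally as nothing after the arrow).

aa->; bca->ab; bcc->cc; cca->ba

  | cac
  | baa => b
  | acbbacba
  | bbaabca => bbbca => bbab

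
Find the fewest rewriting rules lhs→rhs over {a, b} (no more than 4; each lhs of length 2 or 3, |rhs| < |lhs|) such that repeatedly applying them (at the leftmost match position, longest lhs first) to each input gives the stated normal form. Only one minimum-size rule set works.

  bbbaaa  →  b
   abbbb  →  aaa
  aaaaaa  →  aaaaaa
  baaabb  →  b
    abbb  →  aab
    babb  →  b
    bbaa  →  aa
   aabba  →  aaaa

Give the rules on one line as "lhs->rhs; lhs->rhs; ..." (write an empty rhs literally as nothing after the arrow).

abb->aa; ba->b; bb->

  | bbbaaa => baaa => baa => ba => b
  | abbbb => aabb => aaa
  | aaaaaa
  | baaabb => baabb => babb => bbb => b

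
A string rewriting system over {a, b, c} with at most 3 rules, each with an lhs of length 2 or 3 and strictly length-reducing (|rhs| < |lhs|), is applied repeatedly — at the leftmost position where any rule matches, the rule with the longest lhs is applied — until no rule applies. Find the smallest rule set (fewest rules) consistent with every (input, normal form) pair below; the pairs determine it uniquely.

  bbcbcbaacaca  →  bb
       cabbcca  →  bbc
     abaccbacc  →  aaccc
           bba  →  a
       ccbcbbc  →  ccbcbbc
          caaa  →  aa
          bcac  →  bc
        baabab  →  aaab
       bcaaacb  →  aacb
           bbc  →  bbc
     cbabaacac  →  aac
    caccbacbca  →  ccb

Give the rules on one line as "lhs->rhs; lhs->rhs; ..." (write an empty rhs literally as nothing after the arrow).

  | bbcbcbaacaca => bbcbcaacaca => bbcbacaca => bbcacaca => bbcaca => bbca => bb
  | cabbcca => bbcca => bbc
  | abaccbacc => aaccbacc => aaccacc => aaccc
  | bba => ba => a

ba->a; ca->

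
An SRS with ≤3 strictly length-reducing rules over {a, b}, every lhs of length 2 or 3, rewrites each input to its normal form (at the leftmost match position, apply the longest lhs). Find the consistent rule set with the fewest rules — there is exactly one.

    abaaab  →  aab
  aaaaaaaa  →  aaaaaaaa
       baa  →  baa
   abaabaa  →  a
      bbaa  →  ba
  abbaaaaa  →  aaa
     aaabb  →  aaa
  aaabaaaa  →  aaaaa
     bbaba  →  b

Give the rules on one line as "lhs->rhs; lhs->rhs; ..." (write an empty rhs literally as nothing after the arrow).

aba->; bb->; bba->b

  | abaaab => aab
  | aaaaaaaa
  | baa
  | abaabaa => abaa => a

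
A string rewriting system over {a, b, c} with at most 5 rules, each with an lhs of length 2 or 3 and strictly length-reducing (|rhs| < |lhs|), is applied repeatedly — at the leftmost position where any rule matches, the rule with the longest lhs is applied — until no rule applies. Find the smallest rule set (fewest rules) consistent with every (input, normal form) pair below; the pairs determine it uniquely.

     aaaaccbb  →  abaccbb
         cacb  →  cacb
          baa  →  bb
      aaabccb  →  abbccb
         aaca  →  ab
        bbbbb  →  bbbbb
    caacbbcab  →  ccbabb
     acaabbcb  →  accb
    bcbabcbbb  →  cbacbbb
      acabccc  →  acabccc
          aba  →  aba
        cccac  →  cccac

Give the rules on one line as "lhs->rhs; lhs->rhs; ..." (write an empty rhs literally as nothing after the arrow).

  | aaaaccbb => abaccbb
  | cacb
  | baa => bb
  | aaabccb => abbccb

aa->b; aaa->ab; bca->ab; bcb->cb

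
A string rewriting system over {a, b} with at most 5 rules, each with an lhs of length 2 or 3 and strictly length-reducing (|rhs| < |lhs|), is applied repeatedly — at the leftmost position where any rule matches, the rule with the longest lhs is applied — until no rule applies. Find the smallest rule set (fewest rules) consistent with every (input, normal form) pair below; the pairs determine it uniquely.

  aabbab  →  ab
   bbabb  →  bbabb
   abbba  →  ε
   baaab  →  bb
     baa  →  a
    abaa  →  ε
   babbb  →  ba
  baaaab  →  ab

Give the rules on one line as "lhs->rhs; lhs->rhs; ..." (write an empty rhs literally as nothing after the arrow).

aa->; aab->bb; baa->a; bbb->

  | aabbab => bbbab => ab
  | bbabb
  | abbba => aa => ε
  | baaab => aab => bb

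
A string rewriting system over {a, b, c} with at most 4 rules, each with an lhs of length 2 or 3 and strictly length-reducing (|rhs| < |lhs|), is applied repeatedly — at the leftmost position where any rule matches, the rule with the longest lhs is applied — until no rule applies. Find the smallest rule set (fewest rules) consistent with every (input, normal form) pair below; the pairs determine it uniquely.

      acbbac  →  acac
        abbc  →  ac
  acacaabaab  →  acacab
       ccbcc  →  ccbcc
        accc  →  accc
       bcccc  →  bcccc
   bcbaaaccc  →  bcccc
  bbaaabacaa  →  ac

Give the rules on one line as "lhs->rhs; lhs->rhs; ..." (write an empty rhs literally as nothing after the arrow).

aa->; ba->; bb->

  | acbbac => acac
  | abbc => ac
  | acacaabaab => acacbaab => acacab
  | ccbcc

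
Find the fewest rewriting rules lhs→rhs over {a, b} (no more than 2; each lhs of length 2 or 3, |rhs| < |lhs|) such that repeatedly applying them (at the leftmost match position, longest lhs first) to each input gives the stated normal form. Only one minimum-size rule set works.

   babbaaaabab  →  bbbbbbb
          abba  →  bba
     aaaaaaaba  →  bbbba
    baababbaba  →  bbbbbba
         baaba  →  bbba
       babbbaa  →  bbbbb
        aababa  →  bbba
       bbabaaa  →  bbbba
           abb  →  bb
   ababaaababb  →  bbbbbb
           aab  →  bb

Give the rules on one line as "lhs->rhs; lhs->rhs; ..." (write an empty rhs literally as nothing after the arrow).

  | babbaaaabab => bbbaaaabab => bbbbaabab => bbbbbbab => bbbbbbb
  | abba => bba
  | aaaaaaaba => baaaaaba => bbaaaba => bbbaba => bbbba
  | baababbaba => bbbabbaba => bbbbbaba => bbbbbba

aa->b; ab->b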